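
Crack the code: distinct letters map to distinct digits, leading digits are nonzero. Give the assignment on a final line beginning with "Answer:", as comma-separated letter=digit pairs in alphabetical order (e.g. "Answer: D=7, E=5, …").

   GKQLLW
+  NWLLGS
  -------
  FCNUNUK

Step 1. [col 1: W + S ≡ K (mod 10)] W=6 is one option consistent with column 1 (W + S ≡ K (mod 10), carry-in 0) — take it. So W=6.
Step 2. [F] F is the leading digit of a 7-digit sum of two 6-digit numbers; the final carry is exactly 1 ⇒ F=1.
Step 3. [col 1: W + S ≡ K (mod 10)] no forcing yet in column 1 (carry-in 0); S=4 is free and consistent — try it, so S=4.
Step 4. [col 1: W + S ≡ K (mod 10)] column 1: given W=6, S=4, carry-in 0, and digits 1,4,6 already taken and all letters distinct, W+S≡K (mod 10) forces K=0 ⇒ K=0.
Step 5. [col 2: L + G ≡ U (mod 10)] U=2 is one option consistent with column 2 (L + G ≡ U (mod 10), carry-in 1) — take it ⇒ U=2.
Step 6. [col 2: L + G ≡ U (mod 10)] several values work for L in column 2 (L + G ≡ U (mod 10), carry-in 1); try L=3 ⇒ L=3.
Step 7. [col 2: L + G ≡ U (mod 10)] in column 2 we have L+G≡U with carry-in 1; given L=3, U=2 and digits 0,1,2,3,4,6 already taken and all letters distinct, that pins G to 8. So G=8.
Step 8. [col 3: L + L ≡ N (mod 10)] from column 3 (L=3, carry-in 1, digits 0,1,2,3,4,6,8 already taken and all letters distinct): N must equal 7, so N=7.
Step 9. [col 4: Q + L ≡ U (mod 10)] column 4: given L=3, U=2, carry-in 0, and digits 0,1,2,3,4,6,7,8 already taken and all letters distinct, Q+L≡U (mod 10) forces Q=9. So Q=9.
Step 10. [col 6: G + N ≡ C (mod 10)] from column 6 (G=8, N=7, carry-in 0, digits 0,1,2,3,4,6,7,8,9 already taken and all letters distinct): C must equal 5. So C=5.

Answer: C=5, F=1, G=8, K=0, L=3, N=7, Q=9, S=4, U=2, W=6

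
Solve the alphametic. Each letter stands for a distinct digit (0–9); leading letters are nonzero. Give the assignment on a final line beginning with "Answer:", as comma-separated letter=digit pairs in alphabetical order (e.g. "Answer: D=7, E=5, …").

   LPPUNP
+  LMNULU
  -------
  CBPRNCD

Step 1. [C] C is the leading digit of a 7-digit sum of two 6-digit numbers; the final carry is exactly 1. So C=1.
Step 2. [col 1: P + U ≡ D (mod 10)] no forcing yet in column 1 (carry-in 0); P=8 is free and consistent — try it, so P=8.
Step 3. [col 1: P + U ≡ D (mod 10)] column 1 (P + U ≡ D (mod 10), carry-in 0) doesn't pin U yet; pick U=6 and continue ⇒ U=6.
Step 4. [col 1: P + U ≡ D (mod 10)] from column 1 (P=8, U=6, carry-in 0, digits 1,6,8 already taken and all letters distinct): D must equal 4, so D=4.
Step 5. [col 2: N + L ≡ C (mod 10)] several values work for L in column 2 (N + L ≡ C (mod 10), carry-in 1); try L=7, so L=7.
Step 6. [col 2: N + L ≡ C (mod 10)] column 2 reads N+L+carry(1)=C with L=7, C=1; with digits 1,4,6,7,8 already taken and all letters distinct, the only value for N is 3, so N=3.
Step 7. [col 4: P + N ≡ R (mod 10)] in column 4 we have P+N≡R with carry-in 1; given P=8, N=3 and digits 1,3,4,6,7,8 already taken and all letters distinct, that pins R to 2. So R=2.
Step 8. [col 5: P + M ≡ P (mod 10)] column 5 reads P+M+carry(1)=P with P=8; with digits 1,2,3,4,6,7,8 already taken and all letters distinct, the only value for M is 9. So M=9.
Step 9. [col 6: L + L ≡ B (mod 10)] column 6: given L=7, carry-in 1, and digits 1,2,3,4,6,7,8,9 already taken and all letters distinct, L+L≡B (mod 10) forces B=5, so B=5.

Answer: B=5, C=1, D=4, L=7, M=9, N=3, P=8, R=2, U=6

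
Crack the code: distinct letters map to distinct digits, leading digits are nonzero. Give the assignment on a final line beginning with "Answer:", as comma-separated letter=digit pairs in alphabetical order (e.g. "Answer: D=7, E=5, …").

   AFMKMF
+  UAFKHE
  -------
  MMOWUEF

Step 1. [col 1: F + E ≡ F (mod 10)] column 1 reads F+E+carry(0)=F with nothing yet; with all letters distinct, none taken yet, the only value for E is 0, so E=0.
Step 2. [M] adding two 6-digit numbers gives at most 6+1 digits, and here it does — M is that final carry and must be 1, so M=1.
Step 3. [col 1: F + E ≡ F (mod 10)] no forcing yet in column 1 (carry-in 0); F=2 is free and consistent — try it ⇒ F=2.
Step 4. [col 2: M + H ≡ E (mod 10)] from column 2 (M=1, E=0, carry-in 0, digits 0,1,2 already taken and all letters distinct): H must equal 9. So H=9.
Step 5. [col 3: K + K ≡ U (mod 10)] column 3 (K + K ≡ U (mod 10), carry-in 1) doesn't pin K yet; pick K=7 and continue. So K=7.
Step 6. [col 3: K + K ≡ U (mod 10)] from column 3 (K=7, carry-in 1, digits 0,1,2,7,9 already taken and all letters distinct): U must equal 5, so U=5.
Step 7. [col 4: M + F ≡ W (mod 10)] in column 4 we have M+F≡W with carry-in 1; given M=1, F=2 and digits 0,1,2,5,7,9 already taken and all letters distinct, that pins W to 4. So W=4.
Step 8. [col 5: F + A ≡ O (mod 10)] column 5: given F=2, carry-in 0, and digits 0,1,2,4,5,7,9 already taken and all letters distinct, F+A≡O (mod 10) forces O=8 ⇒ O=8.
Step 9. [col 5: F + A ≡ O (mod 10)] in column 5 we have F+A≡O with carry-in 0; given F=2, O=8 and digits 0,1,2,4,5,7,8,9 already taken and all letters distinct, that pins A to 6, so A=6.

Answer: A=6, E=0, F=2, H=9, K=7, M=1, O=8, U=5, W=4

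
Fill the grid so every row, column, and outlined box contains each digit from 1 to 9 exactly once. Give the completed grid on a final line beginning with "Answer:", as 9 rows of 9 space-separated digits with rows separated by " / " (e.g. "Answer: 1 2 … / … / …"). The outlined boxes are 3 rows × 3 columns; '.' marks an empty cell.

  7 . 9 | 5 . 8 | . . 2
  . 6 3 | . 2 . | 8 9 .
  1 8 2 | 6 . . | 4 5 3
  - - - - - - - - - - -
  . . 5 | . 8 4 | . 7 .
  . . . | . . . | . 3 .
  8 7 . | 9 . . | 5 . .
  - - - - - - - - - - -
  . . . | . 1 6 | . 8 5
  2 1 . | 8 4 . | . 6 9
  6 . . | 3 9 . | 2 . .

Step 1. [r1c8∈{1}] r1c8 has the single candidate 1, so r1c8=1.
Step 2. [r9c9∈{1,4,7}] in row 9, 1 fits only at r9c9 ⇒ r9c9=1.
Step 3. [r3c5∈{7}] r3c5 is down to just 7. So r3c5=7.
Step 4. [r1c2∈{4}] only 4 remains possible at r1c2, so r1c2=4.
Step 5. [r8c3∈{7}] nothing but 7 survives at r8c3 ⇒ r8c3=7.
Step 6. [r7c3∈{4}] r7c3's peers cover all but 4. So r7c3=4.
Step 7. [r4c9∈{6}] r4c9 has the single candidate 6 ⇒ r4c9=6.
Step 8. [r7c4∈{2,7}] 2 has one home in row 7: r7c4. So r7c4=2.
Step 9. [r4c4∈{1}] r4c4 has the single candidate 1, so r4c4=1.
Step 10. [r4c2∈{2,3,9}] across row 4, 2 lands solely at r4c2, so r4c2=2.
Step 11. [r5c2∈{9}] r5c2 is down to just 9. So r5c2=9.
Step 12. [r5c6∈{2,5,7}] row 5 places 2 nowhere but r5c6. So r5c6=2.
Step 13. [r6c3∈{1,6}] row 6 places 1 nowhere but r6c3. So r6c3=1.
Step 14. [r6c9∈{4}] r6c9's peers cover all but 4, so r6c9=4.
Step 15. [r6c5∈{3,6}] 6 has one home in row 6: r6c5, so r6c5=6.
Step 16. [r7c2∈{3}] nothing but 3 survives at r7c2. So r7c2=3.
Step 17. [r9c6∈{5,7}] across row 9, 7 lands solely at r9c6 ⇒ r9c6=7.
Step 18. [r7c1∈{9}] nothing but 9 survives at r7c1, so r7c1=9.
Step 19. [r8c7∈{3}] r8c7 has the single candidate 3. So r8c7=3.
Step 20. [r1c7∈{6}] r1c7's peers cover all but 6 ⇒ r1c7=6.
Step 21. [r9c3∈{8}] only 8 remains possible at r9c3 ⇒ r9c3=8.
Step 22. [r8c6∈{5}] r8c6 has the single candidate 5 ⇒ r8c6=5.
Step 23. [r6c6∈{3}] r6c6 has the single candidate 3, so r6c6=3.
Step 24. [r1c5∈{3}] nothing but 3 survives at r1c5 ⇒ r1c5=3.
Step 25. [r5c1∈{4}] only 4 remains possible at r5c1, so r5c1=4.
Step 26. [r4c1∈{3}] r4c1 is down to just 3 ⇒ r4c1=3.
Step 27. [r9c2∈{5}] r9c2's peers cover all but 5 ⇒ r9c2=5.
Step 28. [r3c6∈{9}] r3c6 has the single candidate 9 ⇒ r3c6=9.
Step 29. [r5c7∈{1}] nothing but 1 survives at r5c7, so r5c7=1.
Step 30. [r2c4∈{4}] r2c4 is down to just 4, so r2c4=4.
Step 31. [r5c3∈{6}] only 6 remains possible at r5c3, so r5c3=6.
Step 32. [r5c5∈{5}] only 5 remains possible at r5c5 ⇒ r5c5=5.
Step 33. [r5c9∈{8}] only 8 remains possible at r5c9. So r5c9=8.
Step 34. [r7c7∈{7}] nothing but 7 survives at r7c7. So r7c7=7.
Step 35. [r2c1∈{5}] r2c1 has the single candidate 5. So r2c1=5.
Step 36. [r5c4∈{7}] r5c4 is down to just 7, so r5c4=7.
Step 37. [r4c7∈{9}] r4c7 is down to just 9, so r4c7=9.
Step 38. [r2c9∈{7}] r2c9 has the single candidate 7, so r2c9=7.
Step 39. [r9c8∈{4}] r9c8's peers cover all but 4. So r9c8=4.
Step 40. [r2c6∈{1}] r2c6 is down to just 1, so r2c6=1.
Step 41. [r6c8∈{2}] r6c8 is down to just 2, so r6c8=2.

Answer: 7 4 9 5 3 8 6 1 2 / 5 6 3 4 2 1 8 9 7 / 1 8 2 6 7 9 4 5 3 / 3 2 5 1 8 4 9 7 6 / 4 9 6 7 5 2 1 3 8 / 8 7 1 9 6 3 5 2 4 / 9 3 4 2 1 6 7 8 5 / 2 1 7 8 4 5 3 6 9 / 6 5 8 3 9 7 2 4 1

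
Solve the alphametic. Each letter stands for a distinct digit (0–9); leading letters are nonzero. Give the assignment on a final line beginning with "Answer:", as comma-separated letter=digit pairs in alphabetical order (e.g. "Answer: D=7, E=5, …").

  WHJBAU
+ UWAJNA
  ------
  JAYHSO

Step 1. [col 1: U + A ≡ O (mod 10)] column 1 (U + A ≡ O (mod 10), carry-in 0) doesn't pin A yet; pick A=3 and continue. So A=3.
Step 2. [col 1: U + A ≡ O (mod 10)] no forcing yet in column 1 (carry-in 0); O=5 is free and consistent — try it. So O=5.
Step 3. [col 1: U + A ≡ O (mod 10)] column 1 reads U+A+carry(0)=O with A=3, O=5; with digits 3,5 already taken and all letters distinct, the only value for U is 2. So U=2.
Step 4. [col 2: A + N ≡ S (mod 10)] several values work for N in column 2 (A + N ≡ S (mod 10), carry-in 0); try N=6 ⇒ N=6.
Step 5. [col 2: A + N ≡ S (mod 10)] column 2 reads A+N+carry(0)=S with A=3, N=6; with digits 2,3,5,6 already taken and all letters distinct, the only value for S is 9 ⇒ S=9.
Step 6. [col 3: B + J ≡ H (mod 10)] several values work for J in column 3 (B + J ≡ H (mod 10), carry-in 0); try J=7 ⇒ J=7.
Step 7. [col 3: B + J ≡ H (mod 10)] several values work for B in column 3 (B + J ≡ H (mod 10), carry-in 0); try B=1, so B=1.
Step 8. [col 3: B + J ≡ H (mod 10)] column 3: given B=1, J=7, carry-in 0, and digits 1,2,3,5,6,7,9 already taken and all letters distinct, B+J≡H (mod 10) forces H=8 ⇒ H=8.
Step 9. [col 4: J + A ≡ Y (mod 10)] in column 4 we have J+A≡Y with carry-in 0; given J=7, A=3 and digits 1,2,3,5,6,7,8,9 already taken and all letters distinct, that pins Y to 0 ⇒ Y=0.
Step 10. [col 5: H + W ≡ A (mod 10)] in column 5 we have H+W≡A with carry-in 1; given H=8, A=3 and digits 0,1,2,3,5,6,7,8,9 already taken and all letters distinct, that pins W to 4 ⇒ W=4.

Answer: A=3, B=1, H=8, J=7, N=6, O=5, S=9, U=2, W=4, Y=0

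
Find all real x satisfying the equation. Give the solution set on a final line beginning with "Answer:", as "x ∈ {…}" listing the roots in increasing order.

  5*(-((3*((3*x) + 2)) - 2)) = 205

Step 1. [5*(-((3*((3*x) + 2)) - 2)) = 205] leading coefficient 5: divide by 5. So div: -((3*((3*x) + 2)) - 2) = 41.
Step 2. [-((3*((3*x) + 2)) - 2) = 41] LHS negated; negate both sides, so neg: (3*((3*x) + 2)) - 2 = -41.
Step 3. [(3*((3*x) + 2)) - 2 = -41] peel the -2: add 2 from each side ⇒ sub: 3*((3*x) + 2) = -39.
Step 4. [3*((3*x) + 2) = -39] 3·(inner) — divide through by 3 ⇒ div: (3*x) + 2 = -13.
Step 5. [(3*x) + 2 = -13] +2 is outermost — subtract 2 both sides, so sub: 3*x = -15.
Step 6. [3*x = -15] divide by the outer 3, so div: x = -5.

Answer: x ∈ {-5}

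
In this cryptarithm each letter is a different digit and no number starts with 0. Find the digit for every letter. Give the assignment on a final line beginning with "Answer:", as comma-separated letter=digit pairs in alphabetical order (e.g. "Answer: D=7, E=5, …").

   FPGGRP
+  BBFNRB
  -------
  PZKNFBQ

Step 1. [col 1: P + B ≡ Q (mod 10)] column 1 (P + B ≡ Q (mod 10), carry-in 0) doesn't pin B yet; pick B=8 and continue ⇒ B=8.
Step 2. [col 1: P + B ≡ Q (mod 10)] no forcing yet in column 1 (carry-in 0); P=1 is free and consistent — try it ⇒ P=1.
Step 3. [col 1: P + B ≡ Q (mod 10)] column 1 reads P+B+carry(0)=Q with P=1, B=8; with digits 1,8 already taken and all letters distinct, the only value for Q is 9. So Q=9.
Step 4. [col 2: R + R ≡ B (mod 10)] from column 2 (B=8, carry-in 0, digits 1,8,9 already taken and all letters distinct): R must equal 4. So R=4.
Step 5. [col 3: G + N ≡ F (mod 10)] column 3 (G + N ≡ F (mod 10), carry-in 0) doesn't pin F yet; pick F=7 and continue, so F=7.
Step 6. [col 3: G + N ≡ F (mod 10)] no forcing yet in column 3 (carry-in 0); N=2 is free and consistent — try it ⇒ N=2.
Step 7. [col 3: G + N ≡ F (mod 10)] column 3 reads G+N+carry(0)=F with N=2, F=7; with digits 1,2,4,7,8,9 already taken and all letters distinct, the only value for G is 5 ⇒ G=5.
Step 8. [col 5: P + B ≡ K (mod 10)] column 5: given P=1, B=8, carry-in 1, and digits 1,2,4,5,7,8,9 already taken and all letters distinct, P+B≡K (mod 10) forces K=0. So K=0.
Step 9. [col 6: F + B ≡ Z (mod 10)] from column 6 (F=7, B=8, carry-in 1, digits 0,1,2,4,5,7,8,9 already taken and all letters distinct): Z must equal 6 ⇒ Z=6.

Answer: B=8, F=7, G=5, K=0, N=2, P=1, Q=9, R=4, Z=6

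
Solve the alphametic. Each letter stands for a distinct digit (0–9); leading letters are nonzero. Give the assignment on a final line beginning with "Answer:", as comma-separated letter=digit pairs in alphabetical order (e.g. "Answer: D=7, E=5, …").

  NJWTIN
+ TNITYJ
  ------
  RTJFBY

Step 1. [col 1: N + J ≡ Y (mod 10)] several values work for J in column 1 (N + J ≡ Y (mod 10), carry-in 0); try J=3 ⇒ J=3.
Step 2. [col 1: N + J ≡ Y (mod 10)] several values work for Y in column 1 (N + J ≡ Y (mod 10), carry-in 0); try Y=0 ⇒ Y=0.
Step 3. [col 1: N + J ≡ Y (mod 10)] column 1 reads N+J+carry(0)=Y with J=3, Y=0; with digits 0,3 already taken and all letters distinct, the only value for N is 7, so N=7.
Step 4. [col 2: I + Y ≡ B (mod 10)] several values work for B in column 2 (I + Y ≡ B (mod 10), carry-in 1); try B=6. So B=6.
Step 5. [col 2: I + Y ≡ B (mod 10)] column 2: given Y=0, B=6, carry-in 1, and digits 0,3,6,7 already taken and all letters distinct, I+Y≡B (mod 10) forces I=5, so I=5.
Step 6. [col 3: T + T ≡ F (mod 10)] T=1 is one option consistent with column 3 (T + T ≡ F (mod 10), carry-in 0) — take it ⇒ T=1.
Step 7. [col 3: T + T ≡ F (mod 10)] in column 3 we have T+T≡F with carry-in 0; given T=1 and digits 0,1,3,5,6,7 already taken and all letters distinct, that pins F to 2, so F=2.
Step 8. [col 4: W + I ≡ J (mod 10)] column 4: given I=5, J=3, carry-in 0, and digits 0,1,2,3,5,6,7 already taken and all letters distinct, W+I≡J (mod 10) forces W=8, so W=8.
Step 9. [col 6: N + T ≡ R (mod 10)] from column 6 (N=7, T=1, carry-in 1, digits 0,1,2,3,5,6,7,8 already taken and all letters distinct): R must equal 9 ⇒ R=9.

Answer: B=6, F=2, I=5, J=3, N=7, R=9, T=1, W=8, Y=0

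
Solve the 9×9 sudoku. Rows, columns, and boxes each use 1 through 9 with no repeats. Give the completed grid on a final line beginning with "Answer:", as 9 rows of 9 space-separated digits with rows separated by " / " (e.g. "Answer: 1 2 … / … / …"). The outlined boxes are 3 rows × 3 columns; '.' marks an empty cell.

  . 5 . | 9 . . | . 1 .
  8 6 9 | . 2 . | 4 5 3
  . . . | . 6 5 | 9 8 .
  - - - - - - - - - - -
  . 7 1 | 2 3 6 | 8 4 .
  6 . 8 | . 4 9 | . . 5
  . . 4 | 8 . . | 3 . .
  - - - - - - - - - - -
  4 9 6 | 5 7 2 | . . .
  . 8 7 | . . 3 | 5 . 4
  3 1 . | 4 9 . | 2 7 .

Step 1. [r6c2∈{2}] nothing but 2 survives at r6c2 ⇒ r6c2=2.
Step 2. [r9c9∈{6,8}] 6 has one home in row 9: r9c9 ⇒ r9c9=6.
Step 3. [r3c4∈{1,3,7}] across col 4, 3 lands solely at r3c4, so r3c4=3.
Step 4. [r3c3∈{2}] r3c3 is down to just 2. So r3c3=2.
Step 5. [r1c1∈{7}] nothing but 7 survives at r1c1. So r1c1=7.
Step 6. [r5c7∈{1,7}] 7 has one home in col 7: r5c7 ⇒ r5c7=7.
Step 7. [r6c9∈{1,9}] across box 6, 1 lands solely at r6c9. So r6c9=1.
Step 8. [r2c6∈{1,7}] across col 6, 1 lands solely at r2c6. So r2c6=1.
Step 9. [r4c9∈{9}] r4c9's peers cover all but 9. So r4c9=9.
Step 10. [r5c4∈{1}] r5c4's peers cover all but 1. So r5c4=1.
Step 11. [r1c5∈{8}] only 8 remains possible at r1c5 ⇒ r1c5=8.
Step 12. [r6c1∈{5,9}] 9 has one home in row 6: r6c1 ⇒ r6c1=9.
Step 13. [r6c5∈{5}] r6c5 has the single candidate 5, so r6c5=5.
Step 14. [r1c6∈{4}] r1c6 has the single candidate 4. So r1c6=4.
Step 15. [r2c4∈{7}] only 7 remains possible at r2c4. So r2c4=7.
Step 16. [r3c9∈{7}] nothing but 7 survives at r3c9 ⇒ r3c9=7.
Step 17. [r3c1∈{1}] r3c1 has the single candidate 1. So r3c1=1.
Step 18. [r5c8∈{2}] r5c8 has the single candidate 2. So r5c8=2.
Step 19. [r9c3∈{5}] r9c3 has the single candidate 5 ⇒ r9c3=5.
Step 20. [r7c7∈{1}] only 1 remains possible at r7c7, so r7c7=1.
Step 21. [r8c8∈{9}] nothing but 9 survives at r8c8. So r8c8=9.
Step 22. [r5c2∈{3}] r5c2 is down to just 3, so r5c2=3.
Step 23. [r8c5∈{1}] r8c5 has the single candidate 1. So r8c5=1.
Step 24. [r1c7∈{6}] r1c7 has the single candidate 6 ⇒ r1c7=6.
Step 25. [r1c3∈{3}] r1c3's peers cover all but 3. So r1c3=3.
Step 26. [r8c4∈{6}] r8c4's peers cover all but 6 ⇒ r8c4=6.
Step 27. [r7c9∈{8}] r7c9's peers cover all but 8 ⇒ r7c9=8.
Step 28. [r6c8∈{6}] r6c8 has the single candidate 6, so r6c8=6.
Step 29. [r8c1∈{2}] r8c1's peers cover all but 2 ⇒ r8c1=2.
Step 30. [r1c9∈{2}] r1c9 has the single candidate 2, so r1c9=2.
Step 31. [r3c2∈{4}] r3c2's peers cover all but 4. So r3c2=4.
Step 32. [r4c1∈{5}] only 5 remains possible at r4c1 ⇒ r4c1=5.
Step 33. [r7c8∈{3}] r7c8 has the single candidate 3, so r7c8=3.
Step 34. [r9c6∈{8}] only 8 remains possible at r9c6 ⇒ r9c6=8.
Step 35. [r6c6∈{7}] r6c6's peers cover all but 7 ⇒ r6c6=7.

Answer: 7 5 3 9 8 4 6 1 2 / 8 6 9 7 2 1 4 5 3 / 1 4 2 3 6 5 9 8 7 / 5 7 1 2 3 6 8 4 9 / 6 3 8 1 4 9 7 2 5 / 9 2 4 8 5 7 3 6 1 / 4 9 6 5 7 2 1 3 8 / 2 8 7 6 1 3 5 9 4 / 3 1 5 4 9 8 2 7 6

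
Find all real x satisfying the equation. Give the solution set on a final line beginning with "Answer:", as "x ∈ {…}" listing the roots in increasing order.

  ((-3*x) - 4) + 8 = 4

Step 1. [((-3*x) - 4) + 8 = 4] peel the +8: subtract 8 from each side ⇒ sub: (-3*x) - 4 = -4.
Step 2. [(-3*x) - 4 = -4] 4 comes off first (add 4). So sub: -3*x = 0.
Step 3. [-3*x = 0] divide by the outer -3, so div: x = 0.

Answer: x ∈ {0}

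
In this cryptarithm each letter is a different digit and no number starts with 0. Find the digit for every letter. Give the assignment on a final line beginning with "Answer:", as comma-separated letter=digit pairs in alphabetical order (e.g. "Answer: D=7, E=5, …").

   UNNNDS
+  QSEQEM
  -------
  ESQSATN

Step 1. [col 1: S + M ≡ N (mod 10)] several values work for M in column 1 (S + M ≡ N (mod 10), carry-in 0); try M=9 ⇒ M=9.
Step 2. [col 1: S + M ≡ N (mod 10)] no forcing yet in column 1 (carry-in 0); N=2 is free and consistent — try it, so N=2.
Step 3. [col 1: S + M ≡ N (mod 10)] in column 1 we have S+M≡N with carry-in 0; given M=9, N=2 and digits 2,9 already taken and all letters distinct, that pins S to 3, so S=3.
Step 4. [col 2: D + E ≡ T (mod 10)] T=6 is one option consistent with column 2 (D + E ≡ T (mod 10), carry-in 1) — take it. So T=6.
Step 5. [col 2: D + E ≡ T (mod 10)] D=4 is one option consistent with column 2 (D + E ≡ T (mod 10), carry-in 1) — take it. So D=4.
Step 6. [col 2: D + E ≡ T (mod 10)] from column 2 (D=4, T=6, carry-in 1, digits 2,3,4,6,9 already taken and all letters distinct): E must equal 1. So E=1.
Step 7. [col 3: N + Q ≡ A (mod 10)] column 3 (N + Q ≡ A (mod 10), carry-in 0) doesn't pin Q yet; pick Q=5 and continue. So Q=5.
Step 8. [col 3: N + Q ≡ A (mod 10)] column 3 reads N+Q+carry(0)=A with N=2, Q=5; with digits 1,2,3,4,5,6,9 already taken and all letters distinct, the only value for A is 7, so A=7.
Step 9. [col 6: U + Q ≡ S (mod 10)] column 6 reads U+Q+carry(0)=S with Q=5, S=3; with digits 1,2,3,4,5,6,7,9 already taken and all letters distinct, the only value for U is 8 ⇒ U=8.

Answer: A=7, D=4, E=1, M=9, N=2, Q=5, S=3, T=6, U=8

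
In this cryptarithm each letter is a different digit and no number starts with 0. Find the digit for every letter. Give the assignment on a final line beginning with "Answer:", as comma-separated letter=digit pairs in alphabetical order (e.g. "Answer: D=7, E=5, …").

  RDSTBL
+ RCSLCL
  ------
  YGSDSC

Step 1. [col 1: L + L ≡ C (mod 10)] several values work for L in column 1 (L + L ≡ C (mod 10), carry-in 0); try L=1, so L=1.
Step 2. [col 1: L + L ≡ C (mod 10)] column 1 reads L+L+carry(0)=C with L=1; with digits 1 already taken and all letters distinct, the only value for C is 2 ⇒ C=2.
Step 3. [col 2: B + C ≡ S (mod 10)] several values work for S in column 2 (B + C ≡ S (mod 10), carry-in 0); try S=0, so S=0.
Step 4. [col 2: B + C ≡ S (mod 10)] in column 2 we have B+C≡S with carry-in 0; given C=2, S=0 and digits 0,1,2 already taken and all letters distinct, that pins B to 8, so B=8.
Step 5. [col 3: T + L ≡ D (mod 10)] column 3 (T + L ≡ D (mod 10), carry-in 1) doesn't pin T yet; pick T=5 and continue. So T=5.
Step 6. [col 3: T + L ≡ D (mod 10)] column 3 reads T+L+carry(1)=D with T=5, L=1; with digits 0,1,2,5,8 already taken and all letters distinct, the only value for D is 7 ⇒ D=7.
Step 7. [col 5: D + C ≡ G (mod 10)] from column 5 (D=7, C=2, carry-in 0, digits 0,1,2,5,7,8 already taken and all letters distinct): G must equal 9. So G=9.
Step 8. [col 6: R + R ≡ Y (mod 10)] in column 6 we have R+R≡Y with carry-in 0; given nothing yet and digits 0,1,2,5,7,8,9 already taken and all letters distinct, that pins Y to 6. So Y=6.
Step 9. [col 6: R + R ≡ Y (mod 10)] column 6 reads R+R+carry(0)=Y with Y=6; with digits 0,1,2,5,6,7,8,9 already taken and all letters distinct, the only value for R is 3 ⇒ R=3.

Answer: B=8, C=2, D=7, G=9, L=1, R=3, S=0, T=5, Y=6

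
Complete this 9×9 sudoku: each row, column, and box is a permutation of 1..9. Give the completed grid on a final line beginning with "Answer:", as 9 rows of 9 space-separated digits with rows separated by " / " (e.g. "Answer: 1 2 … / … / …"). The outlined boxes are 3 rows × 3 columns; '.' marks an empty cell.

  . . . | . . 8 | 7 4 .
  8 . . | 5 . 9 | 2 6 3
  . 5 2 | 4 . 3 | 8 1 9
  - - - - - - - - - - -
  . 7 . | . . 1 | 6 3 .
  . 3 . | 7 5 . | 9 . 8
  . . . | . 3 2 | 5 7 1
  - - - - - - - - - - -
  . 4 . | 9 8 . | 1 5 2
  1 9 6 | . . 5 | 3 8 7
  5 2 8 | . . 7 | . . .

Step 1. [r2c3∈{1,4,7}] row 2 places 4 nowhere but r2c3. So r2c3=4.
Step 2. [r6c3∈{9}] only 9 remains possible at r6c3. So r6c3=9.
Step 3. [r7c6∈{6}] r7c6 is down to just 6, so r7c6=6.
Step 4. [r5c1∈{2,4,6}] in row 5, 6 fits only at r5c1, so r5c1=6.
Step 5. [r3c5∈{6,7}] r3c5 is the only open cell in row 3 admitting 6, so r3c5=6.
Step 6. [r4c9∈{4}] r4c9 is down to just 4. So r4c9=4.
Step 7. [r2c2∈{1}] r2c2 is down to just 1, so r2c2=1.
Step 8. [r8c5∈{2,4}] in row 8, 4 fits only at r8c5, so r8c5=4.
Step 9. [r9c5∈{1}] r9c5 is down to just 1 ⇒ r9c5=1.
Step 10. [r7c3∈{3,7}] 7 has one home in col 3: r7c3 ⇒ r7c3=7.
Step 11. [r1c5∈{2}] r1c5 has the single candidate 2 ⇒ r1c5=2.
Step 12. [r7c1∈{3}] r7c1 is down to just 3. So r7c1=3.
Step 13. [r4c4∈{8}] r4c4 is down to just 8. So r4c4=8.
Step 14. [r1c1∈{9}] r1c1's peers cover all but 9, so r1c1=9.
Step 15. [r5c6∈{4}] r5c6's peers cover all but 4, so r5c6=4.
Step 16. [r9c7∈{4}] r9c7 has the single candidate 4 ⇒ r9c7=4.
Step 17. [r4c3∈{5}] r4c3 has the single candidate 5 ⇒ r4c3=5.
Step 18. [r5c3∈{1}] r5c3 has the single candidate 1, so r5c3=1.
Step 19. [r1c2∈{6}] nothing but 6 survives at r1c2. So r1c2=6.
Step 20. [r9c4∈{3}] r9c4 has the single candidate 3. So r9c4=3.
Step 21. [r1c4∈{1}] nothing but 1 survives at r1c4. So r1c4=1.
Step 22. [r8c4∈{2}] r8c4's peers cover all but 2. So r8c4=2.
Step 23. [r4c5∈{9}] r4c5's peers cover all but 9 ⇒ r4c5=9.
Step 24. [r6c1∈{4}] r6c1's peers cover all but 4, so r6c1=4.
Step 25. [r1c3∈{3}] r1c3 is down to just 3 ⇒ r1c3=3.
Step 26. [r6c4∈{6}] r6c4 is down to just 6, so r6c4=6.
Step 27. [r9c8∈{9}] r9c8's peers cover all but 9 ⇒ r9c8=9.
Step 28. [r3c1∈{7}] r3c1 is down to just 7 ⇒ r3c1=7.
Step 29. [r5c8∈{2}] r5c8 has the single candidate 2, so r5c8=2.
Step 30. [r9c9∈{6}] nothing but 6 survives at r9c9, so r9c9=6.
Step 31. [r6c2∈{8}] r6c2's peers cover all but 8. So r6c2=8.
Step 32. [r2c5∈{7}] r2c5's peers cover all but 7. So r2c5=7.
Step 33. [r1c9∈{5}] r1c9 is down to just 5, so r1c9=5.
Step 34. [r4c1∈{2}] r4c1's peers cover all but 2. So r4c1=2.

Answer: 9 6 3 1 2 8 7 4 5 / 8 1 4 5 7 9 2 6 3 / 7 5 2 4 6 3 8 1 9 / 2 7 5 8 9 1 6 3 4 / 6 3 1 7 5 4 9 2 8 / 4 8 9 6 3 2 5 7 1 / 3 4 7 9 8 6 1 5 2 / 1 9 6 2 4 5 3 8 7 / 5 2 8 3 1 7 4 9 6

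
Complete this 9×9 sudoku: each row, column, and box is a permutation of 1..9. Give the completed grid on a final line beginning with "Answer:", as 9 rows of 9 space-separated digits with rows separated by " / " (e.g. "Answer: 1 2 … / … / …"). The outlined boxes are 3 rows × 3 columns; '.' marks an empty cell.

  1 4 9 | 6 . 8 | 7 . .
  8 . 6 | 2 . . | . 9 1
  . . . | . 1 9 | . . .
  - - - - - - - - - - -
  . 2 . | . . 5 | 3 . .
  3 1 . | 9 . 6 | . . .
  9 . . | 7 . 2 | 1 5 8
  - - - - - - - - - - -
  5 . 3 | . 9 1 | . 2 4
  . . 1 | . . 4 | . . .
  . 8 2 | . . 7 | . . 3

Step 1. [r9c4∈{5}] only 5 remains possible at r9c4. So r9c4=5.
Step 2. [r7c2∈{6,7}] in row 7, 7 fits only at r7c2 ⇒ r7c2=7.
Step 3. [r7c7∈{6,8}] row 7 places 6 nowhere but r7c7. So r7c7=6.
Step 4. [r8c1∈{6}] r8c1's peers cover all but 6 ⇒ r8c1=6.
Step 5. [r2c6∈{3}] r2c6 is down to just 3, so r2c6=3.
Step 6. [r3c4∈{4}] nothing but 4 survives at r3c4 ⇒ r3c4=4.
Step 7. [r6c3∈{4}] r6c3's peers cover all but 4, so r6c3=4.
Step 8. [r4c1∈{7}] nothing but 7 survives at r4c1. So r4c1=7.
Step 9. [r2c2∈{5}] nothing but 5 survives at r2c2, so r2c2=5.
Step 10. [r1c9∈{2,5}] in row 1, 2 fits only at r1c9, so r1c9=2.
Step 11. [r4c3∈{8}] r4c3 is down to just 8. So r4c3=8.
Step 12. [r5c5∈{4,8}] across row 5, 8 lands solely at r5c5. So r5c5=8.
Step 13. [r4c9∈{6,9}] across row 4, 9 lands solely at r4c9 ⇒ r4c9=9.
Step 14. [r4c8∈{4,6}] 6 has one home in row 4: r4c8 ⇒ r4c8=6.
Step 15. [r5c8∈{4,7}] r5c8 is the only open cell in col 8 admitting 4. So r5c8=4.
Step 16. [r8c4∈{3,8}] col 4 places 3 nowhere but r8c4 ⇒ r8c4=3.
Step 17. [r8c8∈{7,8}] in col 8, 7 fits only at r8c8. So r8c8=7.
Step 18. [r8c7∈{5,8,9}] row 8 places 8 nowhere but r8c7 ⇒ r8c7=8.
Step 19. [r8c9∈{5}] r8c9 is down to just 5, so r8c9=5.
Step 20. [r3c8∈{3,8}] in row 3, 8 fits only at r3c8, so r3c8=8.
Step 21. [r5c7∈{2}] r5c7 is down to just 2 ⇒ r5c7=2.
Step 22. [r8c5∈{2}] r8c5 is down to just 2 ⇒ r8c5=2.
Step 23. [r6c5∈{3}] r6c5 has the single candidate 3. So r6c5=3.
Step 24. [r3c7∈{5}] nothing but 5 survives at r3c7. So r3c7=5.
Step 25. [r2c5∈{7}] only 7 remains possible at r2c5 ⇒ r2c5=7.
Step 26. [r4c4∈{1}] r4c4's peers cover all but 1, so r4c4=1.
Step 27. [r8c2∈{9}] r8c2 is down to just 9 ⇒ r8c2=9.
Step 28. [r2c7∈{4}] only 4 remains possible at r2c7, so r2c7=4.
Step 29. [r1c8∈{3}] r1c8's peers cover all but 3 ⇒ r1c8=3.
Step 30. [r9c5∈{6}] nothing but 6 survives at r9c5 ⇒ r9c5=6.
Step 31. [r5c3∈{5}] nothing but 5 survives at r5c3, so r5c3=5.
Step 32. [r9c8∈{1}] r9c8 has the single candidate 1, so r9c8=1.
Step 33. [r6c2∈{6}] r6c2 has the single candidate 6, so r6c2=6.
Step 34. [r4c5∈{4}] r4c5 has the single candidate 4 ⇒ r4c5=4.
Step 35. [r3c9∈{6}] r3c9 has the single candidate 6, so r3c9=6.
Step 36. [r1c5∈{5}] r1c5 is down to just 5. So r1c5=5.
Step 37. [r9c1∈{4}] r9c1's peers cover all but 4. So r9c1=4.
Step 38. [r9c7∈{9}] only 9 remains possible at r9c7. So r9c7=9.
Step 39. [r3c3∈{7}] r3c3 is down to just 7 ⇒ r3c3=7.
Step 40. [r7c4∈{8}] r7c4 has the single candidate 8. So r7c4=8.
Step 41. [r3c2∈{3}] r3c2 has the single candidate 3 ⇒ r3c2=3.
Step 42. [r3c1∈{2}] r3c1 is down to just 2, so r3c1=2.
Step 43. [r5c9∈{7}] r5c9's peers cover all but 7. So r5c9=7.

Answer: 1 4 9 6 5 8 7 3 2 / 8 5 6 2 7 3 4 9 1 / 2 3 7 4 1 9 5 8 6 / 7 2 8 1 4 5 3 6 9 / 3 1 5 9 8 6 2 4 7 / 9 6 4 7 3 2 1 5 8 / 5 7 3 8 9 1 6 2 4 / 6 9 1 3 2 4 8 7 5 / 4 8 2 5 6 7 9 1 3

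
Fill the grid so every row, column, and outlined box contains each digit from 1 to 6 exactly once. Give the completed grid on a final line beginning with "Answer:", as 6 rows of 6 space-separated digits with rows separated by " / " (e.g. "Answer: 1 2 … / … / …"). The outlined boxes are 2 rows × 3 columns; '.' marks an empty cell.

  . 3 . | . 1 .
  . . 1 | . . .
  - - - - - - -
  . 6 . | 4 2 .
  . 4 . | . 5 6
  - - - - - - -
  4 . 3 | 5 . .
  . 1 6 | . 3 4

Step 1. [r2c2∈{2,5}] r2c2 is the only open cell in col 2 admitting 5. So r2c2=5.
Step 2. [r6c4∈{2}] only 2 remains possible at r6c4, so r6c4=2.
Step 3. [r1c4∈{6}] r1c4's peers cover all but 6. So r1c4=6.
Step 4. [r1c1∈{2}] r1c1's peers cover all but 2 ⇒ r1c1=2.
Step 5. [r4c4∈{1,3}] in col 4, 1 fits only at r4c4 ⇒ r4c4=1.
Step 6. [r3c1∈{1,3,5}] 1 has one home in row 3: r3c1 ⇒ r3c1=1.
Step 7. [r3c6∈{3}] nothing but 3 survives at r3c6, so r3c6=3.
Step 8. [r2c6∈{2}] r2c6's peers cover all but 2 ⇒ r2c6=2.
Step 9. [r1c3∈{4}] only 4 remains possible at r1c3. So r1c3=4.
Step 10. [r4c3∈{2}] only 2 remains possible at r4c3 ⇒ r4c3=2.
Step 11. [r5c6∈{1}] only 1 remains possible at r5c6, so r5c6=1.
Step 12. [r5c2∈{2}] r5c2's peers cover all but 2, so r5c2=2.
Step 13. [r2c4∈{3}] only 3 remains possible at r2c4, so r2c4=3.
Step 14. [r1c6∈{5}] r1c6's peers cover all but 5 ⇒ r1c6=5.
Step 15. [r4c1∈{3}] r4c1 has the single candidate 3, so r4c1=3.
Step 16. [r6c1∈{5}] r6c1 has the single candidate 5 ⇒ r6c1=5.
Step 17. [r2c1∈{6}] r2c1 has the single candidate 6. So r2c1=6.
Step 18. [r2c5∈{4}] r2c5's peers cover all but 4. So r2c5=4.
Step 19. [r5c5∈{6}] r5c5 is down to just 6 ⇒ r5c5=6.
Step 20. [r3c3∈{5}] r3c3 is down to just 5, so r3c3=5.

Answer: 2 3 4 6 1 5 / 6 5 1 3 4 2 / 1 6 5 4 2 3 / 3 4 2 1 5 6 / 4 2 3 5 6 1 / 5 1 6 2 3 4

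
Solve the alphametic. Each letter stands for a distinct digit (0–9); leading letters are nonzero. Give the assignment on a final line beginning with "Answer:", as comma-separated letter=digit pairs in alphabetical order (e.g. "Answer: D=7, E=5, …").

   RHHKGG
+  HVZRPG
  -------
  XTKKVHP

Step 1. [col 1: G + G ≡ P (mod 10)] no forcing yet in column 1 (carry-in 0); G=2 is free and consistent — try it, so G=2.
Step 2. [col 1: G + G ≡ P (mod 10)] column 1 reads G+G+carry(0)=P with G=2; with digits 2 already taken and all letters distinct, the only value for P is 4 ⇒ P=4.
Step 3. [X] X is the leading digit of a 7-digit sum of two 6-digit numbers; the final carry is exactly 1. So X=1.
Step 4. [col 2: G + P ≡ H (mod 10)] column 2: given G=2, P=4, carry-in 0, and digits 1,2,4 already taken and all letters distinct, G+P≡H (mod 10) forces H=6. So H=6.
Step 5. [col 3: K + R ≡ V (mod 10)] several values work for V in column 3 (K + R ≡ V (mod 10), carry-in 0); try V=8. So V=8.
Step 6. [col 3: K + R ≡ V (mod 10)] no forcing yet in column 3 (carry-in 0); R=3 is free and consistent — try it, so R=3.
Step 7. [col 3: K + R ≡ V (mod 10)] column 3 reads K+R+carry(0)=V with R=3, V=8; with digits 1,2,3,4,6,8 already taken and all letters distinct, the only value for K is 5, so K=5.
Step 8. [col 4: H + Z ≡ K (mod 10)] from column 4 (H=6, K=5, carry-in 0, digits 1,2,3,4,5,6,8 already taken and all letters distinct): Z must equal 9 ⇒ Z=9.
Step 9. [col 6: R + H ≡ T (mod 10)] column 6 reads R+H+carry(1)=T with R=3, H=6; with digits 1,2,3,4,5,6,8,9 already taken and all letters distinct, the only value for T is 0 ⇒ T=0.

Answer: G=2, H=6, K=5, P=4, R=3, T=0, V=8, X=1, Z=9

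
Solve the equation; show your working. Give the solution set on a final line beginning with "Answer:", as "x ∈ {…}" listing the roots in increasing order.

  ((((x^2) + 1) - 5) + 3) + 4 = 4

Step 1. [((((x^2) + 1) - 5) + 3) + 4 = 4] 4 comes off first (subtract 4), so sub: (((x^2) + 1) - 5) + 3 = 0.
Step 2. [(((x^2) + 1) - 5) + 3 = 0] subtract 3: x sits inside (… + 3) ⇒ sub: ((x^2) + 1) - 5 = -3.
Step 3. [((x^2) + 1) - 5 = -3] 5 comes off first (add 5), so sub: (x^2) + 1 = 2.
Step 4. [(x^2) + 1 = 2] +1 is outermost — subtract 1 both sides, so sub: x^2 = 1.
Step 5. [x^2 = 1] √ both sides: 1 ≥ 0 gives two branches ⇒ sqrt: x = 1 or -1.

Answer: x ∈ {-1, 1}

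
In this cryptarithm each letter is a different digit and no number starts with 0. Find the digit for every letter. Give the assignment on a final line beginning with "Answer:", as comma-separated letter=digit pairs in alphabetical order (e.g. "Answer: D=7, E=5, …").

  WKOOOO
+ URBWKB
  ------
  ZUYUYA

Step 1. [col 1: O + B ≡ A (mod 10)] several values work for O in column 1 (O + B ≡ A (mod 10), carry-in 0); try O=6, so O=6.
Step 2. [col 1: O + B ≡ A (mod 10)] several values work for B in column 1 (O + B ≡ A (mod 10), carry-in 0); try B=3. So B=3.
Step 3. [col 1: O + B ≡ A (mod 10)] column 1 reads O+B+carry(0)=A with O=6, B=3; with digits 3,6 already taken and all letters distinct, the only value for A is 9 ⇒ A=9.
Step 4. [col 2: O + K ≡ Y (mod 10)] K=4 is one option consistent with column 2 (O + K ≡ Y (mod 10), carry-in 0) — take it ⇒ K=4.
Step 5. [col 2: O + K ≡ Y (mod 10)] column 2 reads O+K+carry(0)=Y with O=6, K=4; with digits 3,4,6,9 already taken and all letters distinct, the only value for Y is 0 ⇒ Y=0.
Step 6. [col 3: O + W ≡ U (mod 10)] several values work for W in column 3 (O + W ≡ U (mod 10), carry-in 1); try W=5 ⇒ W=5.
Step 7. [col 3: O + W ≡ U (mod 10)] from column 3 (O=6, W=5, carry-in 1, digits 0,3,4,5,6,9 already taken and all letters distinct): U must equal 2 ⇒ U=2.
Step 8. [col 5: K + R ≡ U (mod 10)] column 5 reads K+R+carry(1)=U with K=4, U=2; with digits 0,2,3,4,5,6,9 already taken and all letters distinct, the only value for R is 7. So R=7.
Step 9. [col 6: W + U ≡ Z (mod 10)] column 6: given W=5, U=2, carry-in 1, and digits 0,2,3,4,5,6,7,9 already taken and all letters distinct, W+U≡Z (mod 10) forces Z=8 ⇒ Z=8.

Answer: A=9, B=3, K=4, O=6, R=7, U=2, W=5, Y=0, Z=8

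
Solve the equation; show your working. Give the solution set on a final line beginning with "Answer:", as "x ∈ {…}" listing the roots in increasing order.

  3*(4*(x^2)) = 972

Step 1. [3*(4*(x^2)) = 972] leading coefficient 3: divide by 3. So div: 4*(x^2) = 324.
Step 2. [4*(x^2) = 324] leading coefficient 4: divide by 4, so div: x^2 = 81.
Step 3. [x^2 = 81] LHS squared, RHS 81 ≥ 0: apply √ (±) ⇒ sqrt: x = 9 or -9.

Answer: x ∈ {-9, 9}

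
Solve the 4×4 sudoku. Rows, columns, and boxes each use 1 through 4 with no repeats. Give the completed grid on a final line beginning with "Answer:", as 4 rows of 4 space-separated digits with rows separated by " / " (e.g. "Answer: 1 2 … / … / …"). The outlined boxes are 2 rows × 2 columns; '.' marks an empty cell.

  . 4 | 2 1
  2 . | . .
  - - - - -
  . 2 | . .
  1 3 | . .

Step 1. [r4c3∈{4}] r4c3 is down to just 4 ⇒ r4c3=4.
Step 2. [r2c3∈{3}] r2c3 has the single candidate 3, so r2c3=3.
Step 3. [r2c2∈{1}] r2c2 is down to just 1. So r2c2=1.
Step 4. [r3c4∈{3}] r3c4 has the single candidate 3 ⇒ r3c4=3.
Step 5. [r3c3∈{1}] r3c3's peers cover all but 1. So r3c3=1.
Step 6. [r3c1∈{4}] nothing but 4 survives at r3c1 ⇒ r3c1=4.
Step 7. [r2c4∈{4}] r2c4's peers cover all but 4, so r2c4=4.
Step 8. [r1c1∈{3}] r1c1's peers cover all but 3. So r1c1=3.
Step 9. [r4c4∈{2}] nothing but 2 survives at r4c4. So r4c4=2.

Answer: 3 4 2 1 / 2 1 3 4 / 4 2 1 3 / 1 3 4 2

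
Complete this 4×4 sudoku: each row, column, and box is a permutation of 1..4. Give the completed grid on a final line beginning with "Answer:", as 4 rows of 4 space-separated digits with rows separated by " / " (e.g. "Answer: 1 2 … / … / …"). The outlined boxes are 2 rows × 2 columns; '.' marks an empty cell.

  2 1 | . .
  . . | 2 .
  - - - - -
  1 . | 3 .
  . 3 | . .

Step 1. [r4c1∈{4}] only 4 remains possible at r4c1. So r4c1=4.
Step 2. [r3c4∈{2,4}] in row 3, 4 fits only at r3c4, so r3c4=4.
Step 3. [r2c4∈{1,3}] r2c4 is the only open cell in row 2 admitting 1, so r2c4=1.
Step 4. [r3c2∈{2}] only 2 remains possible at r3c2, so r3c2=2.
Step 5. [r1c3∈{4}] nothing but 4 survives at r1c3. So r1c3=4.
Step 6. [r2c1∈{3}] r2c1's peers cover all but 3 ⇒ r2c1=3.
Step 7. [r4c4∈{2}] nothing but 2 survives at r4c4. So r4c4=2.
Step 8. [r1c4∈{3}] r1c4 has the single candidate 3. So r1c4=3.
Step 9. [r4c3∈{1}] r4c3 is down to just 1. So r4c3=1.
Step 10. [r2c2∈{4}] nothing but 4 survives at r2c2. So r2c2=4.

Answer: 2 1 4 3 / 3 4 2 1 / 1 2 3 4 / 4 3 1 2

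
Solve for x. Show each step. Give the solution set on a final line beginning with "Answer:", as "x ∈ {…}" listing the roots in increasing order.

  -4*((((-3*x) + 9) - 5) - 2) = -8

Step 1. [-4*((((-3*x) + 9) - 5) - 2) = -8] divide by the outer -4, so div: (((-3*x) + 9) - 5) - 2 = 2.
Step 2. [(((-3*x) + 9) - 5) - 2 = 2] the outer -2 inverts by adding 2 ⇒ sub: ((-3*x) + 9) - 5 = 4.
Step 3. [((-3*x) + 9) - 5 = 4] peel the -5: add 5 from each side, so sub: (-3*x) + 9 = 9.
Step 4. [(-3*x) + 9 = 9] subtract 9: x sits inside (… + 9) ⇒ sub: -3*x = 0.
Step 5. [-3*x = 0] divide by the outer -3. So div: x = 0.

Answer: x ∈ {0}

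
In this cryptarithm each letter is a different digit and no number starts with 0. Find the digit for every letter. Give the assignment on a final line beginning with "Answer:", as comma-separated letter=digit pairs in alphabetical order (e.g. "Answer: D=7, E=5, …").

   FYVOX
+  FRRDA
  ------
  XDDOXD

Step 1. [col 1: X + A ≡ D (mod 10)] several values work for D in column 1 (X + A ≡ D (mod 10), carry-in 0); try D=8 ⇒ D=8.
Step 2. [col 1: X + A ≡ D (mod 10)] several values work for A in column 1 (X + A ≡ D (mod 10), carry-in 0); try A=7 ⇒ A=7.
Step 3. [col 1: X + A ≡ D (mod 10)] from column 1 (A=7, D=8, carry-in 0, digits 7,8 already taken and all letters distinct): X must equal 1 ⇒ X=1.
Step 4. [col 2: O + D ≡ X (mod 10)] column 2: given D=8, X=1, carry-in 0, and digits 1,7,8 already taken and all letters distinct, O+D≡X (mod 10) forces O=3. So O=3.
Step 5. [col 3: V + R ≡ O (mod 10)] column 3 (V + R ≡ O (mod 10), carry-in 1) doesn't pin V yet; pick V=0 and continue ⇒ V=0.
Step 6. [col 3: V + R ≡ O (mod 10)] column 3: given V=0, O=3, carry-in 1, and digits 0,1,3,7,8 already taken and all letters distinct, V+R≡O (mod 10) forces R=2, so R=2.
Step 7. [col 4: Y + R ≡ D (mod 10)] column 4: given R=2, D=8, carry-in 0, and digits 0,1,2,3,7,8 already taken and all letters distinct, Y+R≡D (mod 10) forces Y=6, so Y=6.
Step 8. [col 5: F + F ≡ D (mod 10)] column 5 (F + F ≡ D (mod 10), carry-in 0) doesn't pin F yet; pick F=9 and continue ⇒ F=9.

Answer: A=7, D=8, F=9, O=3, R=2, V=0, X=1, Y=6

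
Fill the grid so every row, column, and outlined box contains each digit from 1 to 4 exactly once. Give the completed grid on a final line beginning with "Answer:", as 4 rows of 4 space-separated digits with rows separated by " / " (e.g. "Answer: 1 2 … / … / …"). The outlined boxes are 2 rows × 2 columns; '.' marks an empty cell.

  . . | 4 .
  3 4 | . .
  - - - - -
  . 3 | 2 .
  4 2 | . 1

Step 1. [r1c1∈{1,2}] in col 1, 2 fits only at r1c1, so r1c1=2.
Step 2. [r2c4∈{2}] r2c4 is down to just 2, so r2c4=2.
Step 3. [r4c3∈{3}] nothing but 3 survives at r4c3. So r4c3=3.
Step 4. [r3c4∈{4}] nothing but 4 survives at r3c4 ⇒ r3c4=4.
Step 5. [r1c2∈{1}] only 1 remains possible at r1c2. So r1c2=1.
Step 6. [r2c3∈{1}] nothing but 1 survives at r2c3 ⇒ r2c3=1.
Step 7. [r1c4∈{3}] nothing but 3 survives at r1c4 ⇒ r1c4=3.
Step 8. [r3c1∈{1}] r3c1 has the single candidate 1 ⇒ r3c1=1.

Answer: 2 1 4 3 / 3 4 1 2 / 1 3 2 4 / 4 2 3 1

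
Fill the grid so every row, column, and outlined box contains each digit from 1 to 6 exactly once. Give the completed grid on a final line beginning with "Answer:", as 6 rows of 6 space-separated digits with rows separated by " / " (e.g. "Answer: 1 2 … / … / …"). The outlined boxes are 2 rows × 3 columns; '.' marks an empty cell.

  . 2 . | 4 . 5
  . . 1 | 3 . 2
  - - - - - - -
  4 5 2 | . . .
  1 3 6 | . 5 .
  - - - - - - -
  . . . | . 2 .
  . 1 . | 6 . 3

Step 1. [r2c5∈{6}] r2c5's peers cover all but 6. So r2c5=6.
Step 2. [r3c4∈{1}] nothing but 1 survives at r3c4 ⇒ r3c4=1.
Step 3. [r5c4∈{5}] r5c4 is down to just 5, so r5c4=5.
Step 4. [r1c3∈{3}] r1c3 has the single candidate 3. So r1c3=3.
Step 5. [r5c3∈{4}] r5c3 has the single candidate 4. So r5c3=4.
Step 6. [r5c2∈{6}] r5c2 is down to just 6, so r5c2=6.
Step 7. [r6c1∈{2,5}] row 6 places 2 nowhere but r6c1, so r6c1=2.
Step 8. [r2c2∈{4}] r2c2 has the single candidate 4. So r2c2=4.
Step 9. [r6c3∈{5}] nothing but 5 survives at r6c3, so r6c3=5.
Step 10. [r5c1∈{3}] r5c1 is down to just 3, so r5c1=3.
Step 11. [r4c6∈{4}] nothing but 4 survives at r4c6 ⇒ r4c6=4.
Step 12. [r5c6∈{1}] r5c6 has the single candidate 1 ⇒ r5c6=1.
Step 13. [r1c1∈{6}] r1c1 is down to just 6 ⇒ r1c1=6.
Step 14. [r1c5∈{1}] nothing but 1 survives at r1c5. So r1c5=1.
Step 15. [r3c6∈{6}] r3c6's peers cover all but 6. So r3c6=6.
Step 16. [r4c4∈{2}] r4c4 has the single candidate 2 ⇒ r4c4=2.
Step 17. [r6c5∈{4}] only 4 remains possible at r6c5. So r6c5=4.
Step 18. [r3c5∈{3}] r3c5 has the single candidate 3, so r3c5=3.
Step 19. [r2c1∈{5}] r2c1 is down to just 5, so r2c1=5.

Answer: 6 2 3 4 1 5 / 5 4 1 3 6 2 / 4 5 2 1 3 6 / 1 3 6 2 5 4 / 3 6 4 5 2 1 / 2 1 5 6 4 3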